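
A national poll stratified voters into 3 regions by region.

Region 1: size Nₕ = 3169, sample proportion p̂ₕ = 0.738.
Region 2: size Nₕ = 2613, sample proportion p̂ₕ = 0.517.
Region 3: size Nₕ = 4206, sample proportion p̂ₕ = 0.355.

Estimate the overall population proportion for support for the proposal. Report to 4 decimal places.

0.5189

N = 3169 + 2613 + 4206 = 9988.
Overall proportion = Σ (Nₕ/N)·p̂ₕ.
Σ Nₕp̂ₕ = 2338.722 + 1350.921 + 1493.13 = 5182.773.
5182.773 / 9988 = 0.518900... → 0.5189.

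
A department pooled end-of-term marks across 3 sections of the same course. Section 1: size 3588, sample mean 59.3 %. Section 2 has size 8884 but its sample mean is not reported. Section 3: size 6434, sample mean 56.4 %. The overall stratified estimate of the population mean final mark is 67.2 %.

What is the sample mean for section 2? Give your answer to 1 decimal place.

78.2

N = 3588 + 8884 + 6434 = 18906.
Overall total = μ·N = 67.2·18906 = 1270483.2.
Subtract the known strata: 3588·59.3 + 6434·56.4 = 575646.
Remaining total for section 2: 1270483.2 − 575646 = 694837.2.
Divide by its size: 694837.2 / 8884 = 78.212... → 78.2.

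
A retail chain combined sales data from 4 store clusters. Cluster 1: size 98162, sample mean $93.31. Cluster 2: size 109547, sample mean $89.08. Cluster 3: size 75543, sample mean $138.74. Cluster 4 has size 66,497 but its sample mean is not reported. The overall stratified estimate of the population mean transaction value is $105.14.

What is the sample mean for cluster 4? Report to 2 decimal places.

Σ Nₕx̄ₕ = N·μ, so 66497·x̄_4 = 349749·105.14 − (98162·93.31 + 109547·89.08 + 75543·138.74).
= 36772609.86 − 29398778.8 = 7373831.06.
x̄_4 = 7373831.06 / 66497 = 110.8897... → 110.89.

110.89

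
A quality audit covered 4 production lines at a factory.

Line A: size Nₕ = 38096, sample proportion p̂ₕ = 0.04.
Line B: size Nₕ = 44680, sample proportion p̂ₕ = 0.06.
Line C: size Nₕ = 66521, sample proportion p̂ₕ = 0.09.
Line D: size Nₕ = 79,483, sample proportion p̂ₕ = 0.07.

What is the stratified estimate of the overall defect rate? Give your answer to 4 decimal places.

N = 38096 + 44680 + 66521 + 79483 = 228780.
Overall proportion = Σ (Nₕ/N)·p̂ₕ.
Σ Nₕp̂ₕ = 1523.84 + 2680.8 + 5986.89 + 5563.81 = 15755.34.
15755.34 / 228780 = 0.068867... → 0.0689.

0.0689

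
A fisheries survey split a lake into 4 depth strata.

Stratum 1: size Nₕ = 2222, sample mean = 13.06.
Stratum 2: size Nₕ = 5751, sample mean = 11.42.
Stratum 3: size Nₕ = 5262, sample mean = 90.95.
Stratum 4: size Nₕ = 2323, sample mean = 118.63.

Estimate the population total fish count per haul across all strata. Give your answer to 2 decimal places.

1: 2222·13.06 = 29019.32
2: 5751·11.42 = 65676.42
3: 5262·90.95 = 478578.9
4: 2323·118.63 = 275577.49
τ̂ = Σ Nₕx̄ₕ = 848852.13.

848852.13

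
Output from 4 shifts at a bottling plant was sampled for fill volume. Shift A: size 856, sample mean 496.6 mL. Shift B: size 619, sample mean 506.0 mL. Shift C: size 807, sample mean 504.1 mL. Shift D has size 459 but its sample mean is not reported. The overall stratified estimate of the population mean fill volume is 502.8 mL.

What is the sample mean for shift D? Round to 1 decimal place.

507.8

Σ Nₕx̄ₕ = N·μ, so 459·x̄_D = 2741·502.8 − (856·496.6 + 619·506.0 + 807·504.1).
= 1378174.8 − 1145112.3 = 233062.5.
x̄_D = 233062.5 / 459 = 507.761... → 507.8.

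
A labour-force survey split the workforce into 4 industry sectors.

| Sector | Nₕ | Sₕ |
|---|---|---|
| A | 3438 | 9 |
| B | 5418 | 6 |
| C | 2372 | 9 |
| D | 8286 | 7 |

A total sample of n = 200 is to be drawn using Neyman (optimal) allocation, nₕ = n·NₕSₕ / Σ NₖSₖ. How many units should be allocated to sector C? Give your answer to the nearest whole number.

Σ NₕSₕ = 3438·9 + 5418·6 + 2372·9 + 8286·7 = 142800.
Share for C: 21348/142800 = 0.14950.
n_C = 200 × 0.14950 = 29.899... → 30.

30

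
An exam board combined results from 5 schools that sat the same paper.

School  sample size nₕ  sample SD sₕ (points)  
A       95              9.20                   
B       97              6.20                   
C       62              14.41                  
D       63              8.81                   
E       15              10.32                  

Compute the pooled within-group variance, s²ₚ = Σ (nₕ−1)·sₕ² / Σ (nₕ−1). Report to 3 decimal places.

93.627

Degrees of freedom: 94 + 96 + 61 + 62 + 14 = 327.
Σ(nₕ−1)sₕ² = 94·84.64 + 96·38.44 + 61·207.6481 + 62·77.6161 + 14·106.5024 = 30616.1659.
s²ₚ = 30616.1659 / 327 = 93.62742... → 93.627.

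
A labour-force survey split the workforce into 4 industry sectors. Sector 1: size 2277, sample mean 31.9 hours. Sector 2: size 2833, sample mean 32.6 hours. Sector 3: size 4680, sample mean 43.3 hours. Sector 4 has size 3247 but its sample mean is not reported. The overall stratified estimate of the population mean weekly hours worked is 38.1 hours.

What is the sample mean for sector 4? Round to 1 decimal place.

N = 2277 + 2833 + 4680 + 3247 = 13037.
Overall total = μ·N = 38.1·13037 = 496709.7.
Subtract the known strata: 2277·31.9 + 2833·32.6 + 4680·43.3 = 367636.1.
Remaining total for sector 4: 496709.7 − 367636.1 = 129073.6.
Divide by its size: 129073.6 / 3247 = 39.752... → 39.8.

39.8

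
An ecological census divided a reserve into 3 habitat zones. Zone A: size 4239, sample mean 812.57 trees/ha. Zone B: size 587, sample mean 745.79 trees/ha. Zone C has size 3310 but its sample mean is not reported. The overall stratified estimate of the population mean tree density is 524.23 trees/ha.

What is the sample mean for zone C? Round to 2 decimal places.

N = 4239 + 587 + 3310 = 8136.
Overall total = μ·N = 524.23·8136 = 4265135.28.
Subtract the known strata: 4239·812.57 + 587·745.79 = 3882262.96.
Remaining total for zone C: 4265135.28 − 3882262.96 = 382872.32.
Divide by its size: 382872.32 / 3310 = 115.6714... → 115.67.

115.67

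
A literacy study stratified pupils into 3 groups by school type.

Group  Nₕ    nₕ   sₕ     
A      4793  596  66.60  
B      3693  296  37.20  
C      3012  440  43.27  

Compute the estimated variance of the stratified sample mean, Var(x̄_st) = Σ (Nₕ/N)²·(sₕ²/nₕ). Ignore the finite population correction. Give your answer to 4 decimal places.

N = 11498; Wₕ = Nₕ/N.
group A: (4793/11498)²·66.60²/596 = 1.2932201
group B: (3693/11498)²·37.20²/296 = 0.4822899
group C: (3012/11498)²·43.27²/440 = 0.2920024
Sum = 2.0675124 → 2.0675.

2.0675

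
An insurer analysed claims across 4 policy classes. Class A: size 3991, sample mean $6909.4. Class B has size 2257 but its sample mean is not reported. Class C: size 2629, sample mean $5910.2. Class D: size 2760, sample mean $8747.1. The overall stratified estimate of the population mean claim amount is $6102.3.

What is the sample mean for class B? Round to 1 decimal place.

1664.7

Σ Nₕx̄ₕ = N·μ, so 2257·x̄_B = 11637·6102.3 − (3991·6909.4 + 2629·5910.2 + 2760·8747.1).
= 71012465.1 − 67255327.2 = 3757137.9.
x̄_B = 3757137.9 / 2257 = 1664.660... → 1664.7.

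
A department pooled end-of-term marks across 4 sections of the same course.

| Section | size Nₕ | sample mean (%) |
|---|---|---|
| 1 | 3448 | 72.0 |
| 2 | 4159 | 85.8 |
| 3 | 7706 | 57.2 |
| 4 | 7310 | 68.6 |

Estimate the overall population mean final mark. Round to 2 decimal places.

68.40

N = 3448 + 4159 + 7706 + 7310 = 22623.
Overall mean = Σ (Nₕ/N)·x̄ₕ — weight by population share, not a simple average.
Σ Nₕx̄ₕ = 3448·72.0 + 4159·85.8 + 7706·57.2 + 7310·68.6 = 248256 + 356842.2 + 440783.2 + 501466 = 1547347.4.
Divide by N: 1547347.4 / 22623 = 68.3971... → 68.40.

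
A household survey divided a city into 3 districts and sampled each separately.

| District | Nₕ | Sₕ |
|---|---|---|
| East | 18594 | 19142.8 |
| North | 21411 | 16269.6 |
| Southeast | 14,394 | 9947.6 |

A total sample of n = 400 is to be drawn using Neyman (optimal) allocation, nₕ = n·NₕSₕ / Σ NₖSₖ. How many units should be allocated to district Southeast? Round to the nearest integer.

68

East: NₕSₕ = 18594·19142.8 = 355941223.2
North: NₕSₕ = 21411·16269.6 = 348348405.6
Southeast: NₕSₕ = 14394·9947.6 = 143185754.4
Σ NₕSₕ = 847475383.2.
n_Southeast = 400·143185754.4/847475383.2 = 67.582... → 68.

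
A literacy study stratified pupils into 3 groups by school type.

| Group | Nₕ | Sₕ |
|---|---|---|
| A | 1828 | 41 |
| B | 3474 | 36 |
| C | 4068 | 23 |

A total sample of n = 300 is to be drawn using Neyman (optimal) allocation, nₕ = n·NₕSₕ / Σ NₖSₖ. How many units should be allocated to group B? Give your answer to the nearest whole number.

Σ NₕSₕ = 1828·41 + 3474·36 + 4068·23 = 293576.
Share for B: 125064/293576 = 0.42600.
n_B = 300 × 0.42600 = 127.801... → 128.

128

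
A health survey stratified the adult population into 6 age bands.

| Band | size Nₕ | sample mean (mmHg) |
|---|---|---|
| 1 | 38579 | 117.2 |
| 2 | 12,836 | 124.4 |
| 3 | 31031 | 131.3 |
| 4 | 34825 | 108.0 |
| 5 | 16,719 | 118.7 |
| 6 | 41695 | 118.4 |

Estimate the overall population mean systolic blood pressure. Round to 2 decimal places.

118.82

N = 38579 + 12836 + 31031 + 34825 + 16719 + 41695 = 175685.
Overall mean = Σ (Nₕ/N)·x̄ₕ — weight by population share, not a simple average.
Σ Nₕx̄ₕ = 38579·117.2 + 12836·124.4 + 31031·131.3 + 34825·108.0 + 16719·118.7 + 41695·118.4 = 4521458.8 + 1596798.4 + 4074370.3 + 3761100 + 1984545.3 + 4936688 = 20874960.8.
Divide by N: 20874960.8 / 175685 = 118.8204... → 118.82.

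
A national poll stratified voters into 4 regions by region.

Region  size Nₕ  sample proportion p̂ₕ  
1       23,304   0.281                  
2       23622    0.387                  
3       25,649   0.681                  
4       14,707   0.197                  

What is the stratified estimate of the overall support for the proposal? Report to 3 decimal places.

Wₕ = Nₕ/N with N = 87282: 0.2670, 0.2706, 0.2939, 0.1685.
p̂_st = 0.2670·0.281 + 0.2706·0.387 + 0.2939·0.681 + 0.1685·0.197 ≈ 0.41308... → 0.413.

0.413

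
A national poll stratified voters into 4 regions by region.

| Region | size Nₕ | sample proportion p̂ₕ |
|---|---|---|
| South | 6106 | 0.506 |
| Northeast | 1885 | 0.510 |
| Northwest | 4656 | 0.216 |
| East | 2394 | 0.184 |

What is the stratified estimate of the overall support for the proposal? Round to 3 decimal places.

0.365

N = 6106 + 1885 + 4656 + 2394 = 15041.
Overall proportion = Σ (Nₕ/N)·p̂ₕ.
Σ Nₕp̂ₕ = 3089.636 + 961.35 + 1005.696 + 440.496 = 5497.178.
5497.178 / 15041 = 0.36548... → 0.365.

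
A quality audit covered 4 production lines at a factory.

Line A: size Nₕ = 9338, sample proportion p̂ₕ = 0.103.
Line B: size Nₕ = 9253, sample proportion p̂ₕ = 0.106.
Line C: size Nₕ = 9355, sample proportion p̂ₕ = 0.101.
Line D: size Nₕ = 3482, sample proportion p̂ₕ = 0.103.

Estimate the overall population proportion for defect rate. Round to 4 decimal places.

Wₕ = Nₕ/N with N = 31428: 0.2971, 0.2944, 0.2977, 0.1108.
p̂_st = 0.2971·0.103 + 0.2944·0.106 + 0.2977·0.101 + 0.1108·0.103 ≈ 0.103288... → 0.1033.

0.1033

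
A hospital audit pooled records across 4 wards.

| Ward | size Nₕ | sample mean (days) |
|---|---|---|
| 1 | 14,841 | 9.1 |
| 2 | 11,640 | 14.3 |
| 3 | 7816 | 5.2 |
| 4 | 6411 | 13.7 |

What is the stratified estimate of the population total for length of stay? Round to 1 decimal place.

429979.0

1: 14841·9.1 = 135053.1
2: 11640·14.3 = 166452
3: 7816·5.2 = 40643.2
4: 6411·13.7 = 87830.7
τ̂ = Σ Nₕx̄ₕ = 429979.0.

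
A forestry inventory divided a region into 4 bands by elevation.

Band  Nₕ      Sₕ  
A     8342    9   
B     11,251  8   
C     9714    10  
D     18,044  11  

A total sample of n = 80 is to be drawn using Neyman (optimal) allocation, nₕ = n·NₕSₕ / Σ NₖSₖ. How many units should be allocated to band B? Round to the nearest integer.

A: NₕSₕ = 8342·9 = 75078
B: NₕSₕ = 11251·8 = 90008
C: NₕSₕ = 9714·10 = 97140
D: NₕSₕ = 18044·11 = 198484
Σ NₕSₕ = 460710.
n_B = 80·90008/460710 = 15.629... → 16.

16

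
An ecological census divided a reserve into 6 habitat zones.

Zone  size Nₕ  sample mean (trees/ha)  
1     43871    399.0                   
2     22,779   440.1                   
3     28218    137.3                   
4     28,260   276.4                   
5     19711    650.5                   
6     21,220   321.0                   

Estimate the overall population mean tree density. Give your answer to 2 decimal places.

N = 43871 + 22779 + 28218 + 28260 + 19711 + 21220 = 164059.
Overall mean = Σ (Nₕ/N)·x̄ₕ — weight by population share, not a simple average.
Σ Nₕx̄ₕ = 43871·399.0 + 22779·440.1 + 28218·137.3 + 28260·276.4 + 19711·650.5 + 21220·321.0 = 17504529 + 10025037.9 + 3874331.4 + 7811064 + 12822005.5 + 6811620 = 58848587.8.
Divide by N: 58848587.8 / 164059 = 358.7038... → 358.70.

358.70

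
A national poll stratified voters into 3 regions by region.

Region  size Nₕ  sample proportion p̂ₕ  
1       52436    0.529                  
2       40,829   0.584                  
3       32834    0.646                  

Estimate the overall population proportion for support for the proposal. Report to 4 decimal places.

N = 52436 + 40829 + 32834 = 126099.
Overall proportion = Σ (Nₕ/N)·p̂ₕ.
Σ Nₕp̂ₕ = 27738.644 + 23844.136 + 21210.764 = 72793.544.
72793.544 / 126099 = 0.577273... → 0.5773.

0.5773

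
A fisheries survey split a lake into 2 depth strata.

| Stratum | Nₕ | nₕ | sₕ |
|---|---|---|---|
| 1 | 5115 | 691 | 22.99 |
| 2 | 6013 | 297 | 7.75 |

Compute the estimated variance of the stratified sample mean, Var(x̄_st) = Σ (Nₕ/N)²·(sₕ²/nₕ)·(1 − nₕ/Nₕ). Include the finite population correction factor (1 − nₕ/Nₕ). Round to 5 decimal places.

0.19590

N = 11128; Wₕ = Nₕ/N.
stratum 1: (5115/11128)²·22.99²/691·(1 − 691/5115) = 0.13977401
stratum 2: (6013/11128)²·7.75²/297·(1 − 297/6013) = 0.05613014
Sum = 0.19590415 → 0.19590.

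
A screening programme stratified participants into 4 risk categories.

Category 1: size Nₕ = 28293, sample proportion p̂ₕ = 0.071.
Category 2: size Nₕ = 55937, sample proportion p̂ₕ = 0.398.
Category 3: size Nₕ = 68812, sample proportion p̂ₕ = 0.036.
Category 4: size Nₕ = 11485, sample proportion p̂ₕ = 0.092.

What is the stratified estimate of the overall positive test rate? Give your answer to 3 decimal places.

N = 28293 + 55937 + 68812 + 11485 = 164527.
Overall proportion = Σ (Nₕ/N)·p̂ₕ.
Σ Nₕp̂ₕ = 2008.803 + 22262.926 + 2477.232 + 1056.62 = 27805.581.
27805.581 / 164527 = 0.16900... → 0.169.

0.169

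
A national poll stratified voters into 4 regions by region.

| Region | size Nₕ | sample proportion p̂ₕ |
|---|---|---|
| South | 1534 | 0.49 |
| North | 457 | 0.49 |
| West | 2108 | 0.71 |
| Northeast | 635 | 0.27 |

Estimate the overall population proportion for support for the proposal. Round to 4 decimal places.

0.5585

N = 1534 + 457 + 2108 + 635 = 4734.
Overall proportion = Σ (Nₕ/N)·p̂ₕ.
Σ Nₕp̂ₕ = 751.66 + 223.93 + 1496.68 + 171.45 = 2643.72.
2643.72 / 4734 = 0.558454... → 0.5585.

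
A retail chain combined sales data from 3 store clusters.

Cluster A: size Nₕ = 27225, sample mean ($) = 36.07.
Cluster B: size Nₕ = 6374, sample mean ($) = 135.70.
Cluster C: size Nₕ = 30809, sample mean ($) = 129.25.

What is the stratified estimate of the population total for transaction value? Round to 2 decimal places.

5829020.80

Estimate total by summing Nₕ·x̄ₕ over strata.
27225·36.07 + 6374·135.70 + 30809·129.25 = 982005.75 + 864951.8 + 3982063.25 = 5829020.80.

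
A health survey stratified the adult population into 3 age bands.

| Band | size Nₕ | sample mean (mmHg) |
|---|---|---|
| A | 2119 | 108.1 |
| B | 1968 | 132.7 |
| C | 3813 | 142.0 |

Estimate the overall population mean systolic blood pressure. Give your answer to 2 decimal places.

N = 7900; weights Wₕ = Nₕ/N = (0.2682, 0.2491, 0.4827).
x̄_st = Σ Wₕ·x̄ₕ = 0.2682·108.1 + 0.2491·132.7 + 0.4827·142.0 ≈ 130.5903...
→ 130.59.

130.59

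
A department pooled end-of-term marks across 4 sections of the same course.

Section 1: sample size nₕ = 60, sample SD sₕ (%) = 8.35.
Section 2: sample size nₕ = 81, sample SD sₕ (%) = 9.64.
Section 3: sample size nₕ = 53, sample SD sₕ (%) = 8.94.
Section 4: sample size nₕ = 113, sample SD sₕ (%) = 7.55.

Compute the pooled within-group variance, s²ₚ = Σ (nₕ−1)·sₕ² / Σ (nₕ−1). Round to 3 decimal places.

1: (60−1)·8.35² = 59·69.7225 = 4113.6275
2: (81−1)·9.64² = 80·92.9296 = 7434.368
3: (53−1)·8.94² = 52·79.9236 = 4156.0272
4: (113−1)·7.55² = 112·57.0025 = 6384.28
Numerator = 22088.3027; denominator = Σ(nₕ−1) = 303.
s²ₚ = 22088.3027/303 = 72.89869... → 72.899.

72.899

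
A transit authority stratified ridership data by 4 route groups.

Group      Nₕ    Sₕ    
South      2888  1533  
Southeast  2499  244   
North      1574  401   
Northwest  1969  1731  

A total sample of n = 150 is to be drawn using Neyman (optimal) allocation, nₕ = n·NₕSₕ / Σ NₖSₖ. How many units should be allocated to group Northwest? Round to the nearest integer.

Σ NₕSₕ = 2888·1533 + 2499·244 + 1574·401 + 1969·1731 = 9076573.
Share for Northwest: 3408339/9076573 = 0.37551.
n_Northwest = 150 × 0.37551 = 56.326... → 56.

56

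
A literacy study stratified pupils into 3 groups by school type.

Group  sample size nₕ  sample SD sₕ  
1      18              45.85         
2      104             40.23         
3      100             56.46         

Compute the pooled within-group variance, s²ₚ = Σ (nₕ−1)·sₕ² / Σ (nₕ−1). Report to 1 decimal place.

1: (18−1)·45.85² = 17·2102.2225 = 35737.7825
2: (104−1)·40.23² = 103·1618.4529 = 166700.6487
3: (100−1)·56.46² = 99·3187.7316 = 315585.4284
Numerator = 518023.8596; denominator = Σ(nₕ−1) = 219.
s²ₚ = 518023.8596/219 = 2365.406... → 2365.4.

2365.4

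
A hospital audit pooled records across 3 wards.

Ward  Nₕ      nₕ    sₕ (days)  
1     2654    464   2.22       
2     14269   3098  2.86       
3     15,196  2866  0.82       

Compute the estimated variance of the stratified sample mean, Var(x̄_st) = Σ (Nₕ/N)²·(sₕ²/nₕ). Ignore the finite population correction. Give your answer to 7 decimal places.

0.0006461

N = 32119. Term for each stratum: Wₕ²sₕ²/nₕ.
Var(x̄_st) = 0.0000725213 + 0.0005210912 + 0.0000525153 = 0.0006461278 → 0.0006461.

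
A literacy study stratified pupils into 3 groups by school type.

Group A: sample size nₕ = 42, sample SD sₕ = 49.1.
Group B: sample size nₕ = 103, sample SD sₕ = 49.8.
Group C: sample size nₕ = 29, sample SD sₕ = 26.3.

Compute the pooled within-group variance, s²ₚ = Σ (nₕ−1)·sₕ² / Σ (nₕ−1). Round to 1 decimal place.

Degrees of freedom: 41 + 102 + 28 = 171.
Σ(nₕ−1)sₕ² = 41·2410.81 + 102·2480.04 + 28·691.69 = 371174.61.
s²ₚ = 371174.61 / 171 = 2170.612... → 2170.6.

2170.6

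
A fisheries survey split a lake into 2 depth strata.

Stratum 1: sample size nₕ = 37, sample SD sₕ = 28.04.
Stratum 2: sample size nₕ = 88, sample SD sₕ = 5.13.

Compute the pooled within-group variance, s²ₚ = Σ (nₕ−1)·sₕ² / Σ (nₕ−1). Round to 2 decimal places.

248.73

Degrees of freedom: 36 + 87 = 123.
Σ(nₕ−1)sₕ² = 36·786.2416 + 87·26.3169 = 30594.2679.
s²ₚ = 30594.2679 / 123 = 248.7339... → 248.73.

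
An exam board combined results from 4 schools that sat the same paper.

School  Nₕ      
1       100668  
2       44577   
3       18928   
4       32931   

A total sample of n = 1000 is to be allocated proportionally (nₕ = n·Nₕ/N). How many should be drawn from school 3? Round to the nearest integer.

Share of school 3 = 18928/197104 = 0.09603.
Allocate 1000 × 0.09603 = 96.031... → 96.

96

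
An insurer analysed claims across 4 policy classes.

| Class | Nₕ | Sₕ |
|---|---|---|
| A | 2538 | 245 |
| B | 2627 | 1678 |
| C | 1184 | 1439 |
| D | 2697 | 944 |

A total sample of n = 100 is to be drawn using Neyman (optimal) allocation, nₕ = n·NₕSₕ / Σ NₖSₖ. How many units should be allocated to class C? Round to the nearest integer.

18

A: NₕSₕ = 2538·245 = 621810
B: NₕSₕ = 2627·1678 = 4408106
C: NₕSₕ = 1184·1439 = 1703776
D: NₕSₕ = 2697·944 = 2545968
Σ NₕSₕ = 9279660.
n_C = 100·1703776/9279660 = 18.360... → 18.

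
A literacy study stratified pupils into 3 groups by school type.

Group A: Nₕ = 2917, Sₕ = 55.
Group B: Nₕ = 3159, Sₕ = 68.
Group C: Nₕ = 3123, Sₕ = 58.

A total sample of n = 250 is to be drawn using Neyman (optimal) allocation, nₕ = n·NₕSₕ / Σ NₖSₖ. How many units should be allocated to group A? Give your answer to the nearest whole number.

72

A: NₕSₕ = 2917·55 = 160435
B: NₕSₕ = 3159·68 = 214812
C: NₕSₕ = 3123·58 = 181134
Σ NₕSₕ = 556381.
n_A = 250·160435/556381 = 72.089... → 72.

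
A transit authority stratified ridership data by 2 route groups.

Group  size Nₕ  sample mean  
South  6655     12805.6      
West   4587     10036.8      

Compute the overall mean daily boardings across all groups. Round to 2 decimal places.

N = 6655 + 4587 = 11242.
Weight each subgroup mean by Nₕ/N and sum.
Σ Nₕx̄ₕ = 6655·12805.6 + 4587·10036.8 = 85221268 + 46038801.6 = 131260069.6.
Divide by N: 131260069.6 / 11242 = 11675.8646... → 11675.86.

11675.86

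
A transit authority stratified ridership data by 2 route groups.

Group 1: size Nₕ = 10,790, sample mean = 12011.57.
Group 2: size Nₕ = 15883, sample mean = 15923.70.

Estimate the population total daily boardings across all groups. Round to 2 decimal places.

382520967.40

Population total = Σ Nₕ·x̄ₕ (each stratum's size times its mean).
10790·12011.57 + 15883·15923.70 = 129604840.3 + 252916127.1 = 382520967.40.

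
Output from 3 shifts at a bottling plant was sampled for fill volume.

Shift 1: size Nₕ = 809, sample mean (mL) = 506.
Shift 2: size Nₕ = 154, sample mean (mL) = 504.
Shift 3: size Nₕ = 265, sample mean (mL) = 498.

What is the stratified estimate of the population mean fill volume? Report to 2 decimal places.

N = 1228; weights Wₕ = Nₕ/N = (0.6588, 0.1254, 0.2158).
x̄_st = Σ Wₕ·x̄ₕ = 0.6588·506 + 0.1254·504 + 0.2158·498 ≈ 504.0228...
→ 504.02.

504.02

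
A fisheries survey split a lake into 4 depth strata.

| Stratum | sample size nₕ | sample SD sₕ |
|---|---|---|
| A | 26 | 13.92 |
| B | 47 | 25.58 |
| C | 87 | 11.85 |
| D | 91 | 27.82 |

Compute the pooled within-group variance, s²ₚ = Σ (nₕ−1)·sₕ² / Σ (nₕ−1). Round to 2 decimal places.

Degrees of freedom: 25 + 46 + 86 + 90 = 247.
Σ(nₕ−1)sₕ² = 25·193.7664 + 46·654.3364 + 86·140.4225 + 90·773.9524 = 116675.6854.
s²ₚ = 116675.6854 / 247 = 472.3712... → 472.37.

472.37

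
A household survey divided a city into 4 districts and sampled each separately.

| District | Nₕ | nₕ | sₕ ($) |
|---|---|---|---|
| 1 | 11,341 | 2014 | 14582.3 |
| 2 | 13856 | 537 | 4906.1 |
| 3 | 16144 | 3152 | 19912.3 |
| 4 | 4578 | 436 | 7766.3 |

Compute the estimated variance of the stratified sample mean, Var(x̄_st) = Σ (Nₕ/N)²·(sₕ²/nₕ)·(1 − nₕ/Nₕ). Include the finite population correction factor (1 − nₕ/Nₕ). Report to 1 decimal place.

22976.7

N = 45919. Term for each stratum: Wₕ²sₕ²/nₕ·(1−nₕ/Nₕ).
Var(x̄_st) = 5296.6476 + 3923.0438 + 12512.9285 + 1244.0644 = 22976.6843 → 22976.7.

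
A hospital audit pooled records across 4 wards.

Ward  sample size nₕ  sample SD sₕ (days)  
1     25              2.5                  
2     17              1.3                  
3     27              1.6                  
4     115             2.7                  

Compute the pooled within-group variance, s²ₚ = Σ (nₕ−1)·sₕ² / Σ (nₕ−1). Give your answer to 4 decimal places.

Degrees of freedom: 24 + 16 + 26 + 114 = 180.
Σ(nₕ−1)sₕ² = 24·6.25 + 16·1.69 + 26·2.56 + 114·7.29 = 1074.66.
s²ₚ = 1074.66 / 180 = 5.970333... → 5.9703.

5.9703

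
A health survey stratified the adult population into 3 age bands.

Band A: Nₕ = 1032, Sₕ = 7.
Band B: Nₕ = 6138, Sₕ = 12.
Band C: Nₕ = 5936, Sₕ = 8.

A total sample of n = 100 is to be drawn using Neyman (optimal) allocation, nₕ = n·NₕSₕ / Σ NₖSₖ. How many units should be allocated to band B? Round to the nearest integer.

57

A: NₕSₕ = 1032·7 = 7224
B: NₕSₕ = 6138·12 = 73656
C: NₕSₕ = 5936·8 = 47488
Σ NₕSₕ = 128368.
n_B = 100·73656/128368 = 57.379... → 57.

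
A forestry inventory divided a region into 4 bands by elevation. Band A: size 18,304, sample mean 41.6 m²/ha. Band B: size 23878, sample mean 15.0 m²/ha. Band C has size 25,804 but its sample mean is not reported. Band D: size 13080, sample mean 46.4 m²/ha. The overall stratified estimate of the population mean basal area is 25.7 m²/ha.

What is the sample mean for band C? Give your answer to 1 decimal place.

N = 18304 + 23878 + 25804 + 13080 = 81066.
Overall total = μ·N = 25.7·81066 = 2083396.2.
Subtract the known strata: 18304·41.6 + 23878·15.0 + 13080·46.4 = 1726528.4.
Remaining total for band C: 2083396.2 − 1726528.4 = 356867.8.
Divide by its size: 356867.8 / 25804 = 13.830... → 13.8.

13.8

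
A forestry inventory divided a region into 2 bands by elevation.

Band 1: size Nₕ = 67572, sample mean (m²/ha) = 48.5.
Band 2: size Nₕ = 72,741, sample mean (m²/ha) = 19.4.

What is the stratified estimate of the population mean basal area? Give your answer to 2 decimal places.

N = 67572 + 72741 = 140313.
Overall mean = Σ (Nₕ/N)·x̄ₕ — weight by population share, not a simple average.
Σ Nₕx̄ₕ = 67572·48.5 + 72741·19.4 = 3277242 + 1411175.4 = 4688417.4.
Divide by N: 4688417.4 / 140313 = 33.4140... → 33.41.

33.41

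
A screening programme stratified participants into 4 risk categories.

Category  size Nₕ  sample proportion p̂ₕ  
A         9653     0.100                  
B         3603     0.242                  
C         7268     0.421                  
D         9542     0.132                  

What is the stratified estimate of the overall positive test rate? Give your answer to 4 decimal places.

0.2048

Wₕ = Nₕ/N with N = 30066: 0.3211, 0.1198, 0.2417, 0.3174.
p̂_st = 0.3211·0.100 + 0.1198·0.242 + 0.2417·0.421 + 0.3174·0.132 ≈ 0.204769... → 0.2048.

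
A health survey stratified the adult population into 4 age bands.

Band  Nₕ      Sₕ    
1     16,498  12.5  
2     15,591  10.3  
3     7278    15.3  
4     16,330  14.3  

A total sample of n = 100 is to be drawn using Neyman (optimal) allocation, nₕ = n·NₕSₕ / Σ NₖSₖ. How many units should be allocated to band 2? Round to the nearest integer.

1: NₕSₕ = 16498·12.5 = 206225
2: NₕSₕ = 15591·10.3 = 160587.3
3: NₕSₕ = 7278·15.3 = 111353.4
4: NₕSₕ = 16330·14.3 = 233519
Σ NₕSₕ = 711684.7.
n_2 = 100·160587.3/711684.7 = 22.564... → 23.

23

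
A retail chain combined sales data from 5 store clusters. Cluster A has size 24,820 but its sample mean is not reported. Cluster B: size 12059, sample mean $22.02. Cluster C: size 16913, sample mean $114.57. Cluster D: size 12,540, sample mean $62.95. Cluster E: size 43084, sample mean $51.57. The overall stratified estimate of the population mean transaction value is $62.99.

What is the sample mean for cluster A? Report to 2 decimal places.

67.59

N = 24820 + 12059 + 16913 + 12540 + 43084 = 109416.
Overall total = μ·N = 62.99·109416 = 6892113.84.
Subtract the known strata: 12059·22.02 + 16913·114.57 + 12540·62.95 + 43084·51.57 = 5214496.47.
Remaining total for cluster A: 6892113.84 − 5214496.47 = 1677617.37.
Divide by its size: 1677617.37 / 24820 = 67.5914... → 67.59.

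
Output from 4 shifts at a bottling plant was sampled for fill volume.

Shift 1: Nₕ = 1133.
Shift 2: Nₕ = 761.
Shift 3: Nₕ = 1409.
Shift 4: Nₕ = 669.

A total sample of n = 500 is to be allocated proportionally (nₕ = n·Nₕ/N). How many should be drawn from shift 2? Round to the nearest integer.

Share of shift 2 = 761/3972 = 0.19159.
Allocate 500 × 0.19159 = 95.796... → 96.

96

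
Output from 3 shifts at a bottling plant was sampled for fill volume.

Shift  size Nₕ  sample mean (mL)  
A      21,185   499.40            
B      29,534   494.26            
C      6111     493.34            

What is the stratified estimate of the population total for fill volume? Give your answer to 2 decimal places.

A: 21185·499.40 = 10579789
B: 29534·494.26 = 14597474.84
C: 6111·493.34 = 3014800.74
τ̂ = Σ Nₕx̄ₕ = 28192064.58.

28192064.58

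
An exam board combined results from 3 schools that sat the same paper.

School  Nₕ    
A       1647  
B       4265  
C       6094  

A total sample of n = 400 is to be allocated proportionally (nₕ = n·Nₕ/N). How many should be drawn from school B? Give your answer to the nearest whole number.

142

Share of school B = 4265/12006 = 0.35524.
Allocate 400 × 0.35524 = 142.096... → 142.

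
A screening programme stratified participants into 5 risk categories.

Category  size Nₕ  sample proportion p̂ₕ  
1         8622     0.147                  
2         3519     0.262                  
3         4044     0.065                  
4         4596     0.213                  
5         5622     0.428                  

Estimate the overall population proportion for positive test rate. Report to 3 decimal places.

0.221

Wₕ = Nₕ/N with N = 26403: 0.3266, 0.1333, 0.1532, 0.1741, 0.2129.
p̂_st = 0.3266·0.147 + 0.1333·0.262 + 0.1532·0.065 + 0.1741·0.213 + 0.2129·0.428 ≈ 0.22109... → 0.221.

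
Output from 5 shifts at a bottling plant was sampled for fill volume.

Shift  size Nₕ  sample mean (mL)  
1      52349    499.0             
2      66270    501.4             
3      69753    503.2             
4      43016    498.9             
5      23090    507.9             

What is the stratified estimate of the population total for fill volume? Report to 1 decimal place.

Population total = Σ Nₕ·x̄ₕ (each stratum's size times its mean).
52349·499.0 + 66270·501.4 + 69753·503.2 + 43016·498.9 + 23090·507.9 = 26122151 + 33227778 + 35099709.6 + 21460682.4 + 11727411 = 127637732.0.

127637732.0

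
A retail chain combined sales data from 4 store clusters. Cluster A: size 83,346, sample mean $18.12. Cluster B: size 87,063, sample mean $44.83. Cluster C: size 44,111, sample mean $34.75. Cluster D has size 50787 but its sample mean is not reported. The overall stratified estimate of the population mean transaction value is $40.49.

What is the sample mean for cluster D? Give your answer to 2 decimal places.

Σ Nₕx̄ₕ = N·μ, so 50787·x̄_D = 265307·40.49 − (83346·18.12 + 87063·44.83 + 44111·34.75).
= 10742280.43 − 6946121.06 = 3796159.37.
x̄_D = 3796159.37 / 50787 = 74.7467... → 74.75.

74.75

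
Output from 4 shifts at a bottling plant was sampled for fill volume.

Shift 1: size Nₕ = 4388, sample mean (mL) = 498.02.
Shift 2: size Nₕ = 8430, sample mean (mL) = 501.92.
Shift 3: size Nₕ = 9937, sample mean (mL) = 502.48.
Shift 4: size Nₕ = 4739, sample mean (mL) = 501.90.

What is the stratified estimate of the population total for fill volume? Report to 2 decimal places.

Estimate total by summing Nₕ·x̄ₕ over strata.
4388·498.02 + 8430·501.92 + 9937·502.48 + 4739·501.90 = 2185311.76 + 4231185.6 + 4993143.76 + 2378504.1 = 13788145.22.

13788145.22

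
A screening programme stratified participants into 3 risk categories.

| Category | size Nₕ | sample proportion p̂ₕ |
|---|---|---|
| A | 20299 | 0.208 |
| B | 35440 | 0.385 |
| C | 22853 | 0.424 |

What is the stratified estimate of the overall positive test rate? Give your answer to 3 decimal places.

N = 20299 + 35440 + 22853 = 78592.
Overall proportion = Σ (Nₕ/N)·p̂ₕ.
Σ Nₕp̂ₕ = 4222.192 + 13644.4 + 9689.672 = 27556.264.
27556.264 / 78592 = 0.35062... → 0.351.

0.351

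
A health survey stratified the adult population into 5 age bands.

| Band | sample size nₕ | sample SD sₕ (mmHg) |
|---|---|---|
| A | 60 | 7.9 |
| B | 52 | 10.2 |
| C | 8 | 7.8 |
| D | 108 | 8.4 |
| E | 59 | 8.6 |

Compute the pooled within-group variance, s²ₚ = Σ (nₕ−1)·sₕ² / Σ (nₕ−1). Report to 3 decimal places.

75.368

A: (60−1)·7.9² = 59·62.41 = 3682.19
B: (52−1)·10.2² = 51·104.04 = 5306.04
C: (8−1)·7.8² = 7·60.84 = 425.88
D: (108−1)·8.4² = 107·70.56 = 7549.92
E: (59−1)·8.6² = 58·73.96 = 4289.68
Numerator = 21253.71; denominator = Σ(nₕ−1) = 282.
s²ₚ = 21253.71/282 = 75.36777... → 75.368.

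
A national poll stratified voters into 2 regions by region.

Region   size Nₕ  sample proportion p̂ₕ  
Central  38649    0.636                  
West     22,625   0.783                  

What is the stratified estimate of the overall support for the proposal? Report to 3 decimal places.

0.690

Wₕ = Nₕ/N with N = 61274: 0.6308, 0.3692.
p̂_st = 0.6308·0.636 + 0.3692·0.783 ≈ 0.69028... → 0.690.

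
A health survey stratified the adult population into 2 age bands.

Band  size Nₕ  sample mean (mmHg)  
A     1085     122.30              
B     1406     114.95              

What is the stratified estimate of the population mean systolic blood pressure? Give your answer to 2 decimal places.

118.15

N = 1085 + 1406 = 2491.
The stratified mean weights each stratum mean by its population share Nₕ/N.
Σ Nₕx̄ₕ = 1085·122.30 + 1406·114.95 = 132695.5 + 161619.7 = 294315.2.
Divide by N: 294315.2 / 2491 = 118.1514... → 118.15.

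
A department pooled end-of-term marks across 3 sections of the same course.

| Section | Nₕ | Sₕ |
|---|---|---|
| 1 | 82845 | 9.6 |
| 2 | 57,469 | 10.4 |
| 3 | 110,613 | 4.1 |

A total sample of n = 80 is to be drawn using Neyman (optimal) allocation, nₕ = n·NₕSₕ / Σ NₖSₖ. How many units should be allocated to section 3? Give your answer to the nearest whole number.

20

1: NₕSₕ = 82845·9.6 = 795312
2: NₕSₕ = 57469·10.4 = 597677.6
3: NₕSₕ = 110613·4.1 = 453513.3
Σ NₕSₕ = 1846502.9.
n_3 = 80·453513.3/1846502.9 = 19.649... → 20.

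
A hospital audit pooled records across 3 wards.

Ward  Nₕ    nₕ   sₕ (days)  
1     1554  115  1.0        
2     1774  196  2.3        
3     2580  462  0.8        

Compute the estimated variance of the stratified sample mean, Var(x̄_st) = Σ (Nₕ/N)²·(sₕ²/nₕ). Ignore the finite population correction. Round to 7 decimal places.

0.0032993

N = 5908. Term for each stratum: Wₕ²sₕ²/nₕ.
Var(x̄_st) = 0.0006016213 + 0.0024334692 + 0.0002641779 = 0.0032992684 → 0.0032993.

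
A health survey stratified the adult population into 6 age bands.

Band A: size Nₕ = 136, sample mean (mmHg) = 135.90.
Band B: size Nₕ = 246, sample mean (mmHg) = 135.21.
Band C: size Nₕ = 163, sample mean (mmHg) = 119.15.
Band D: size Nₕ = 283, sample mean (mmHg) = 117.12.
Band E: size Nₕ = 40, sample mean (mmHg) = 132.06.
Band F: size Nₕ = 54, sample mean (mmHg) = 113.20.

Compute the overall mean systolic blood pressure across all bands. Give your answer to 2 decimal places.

125.49

N = 136 + 246 + 163 + 283 + 40 + 54 = 922.
The stratified mean weights each stratum mean by its population share Nₕ/N.
Σ Nₕx̄ₕ = 136·135.90 + 246·135.21 + 163·119.15 + 283·117.12 + 40·132.06 + 54·113.20 = 18482.4 + 33261.66 + 19421.45 + 33144.96 + 5282.4 + 6112.8 = 115705.67.
Divide by N: 115705.67 / 922 = 125.4942... → 125.49.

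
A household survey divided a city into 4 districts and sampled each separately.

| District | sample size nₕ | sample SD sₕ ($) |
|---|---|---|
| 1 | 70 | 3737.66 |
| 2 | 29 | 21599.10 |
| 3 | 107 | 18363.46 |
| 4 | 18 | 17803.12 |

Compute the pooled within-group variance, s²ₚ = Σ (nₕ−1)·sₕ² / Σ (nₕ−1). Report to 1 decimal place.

1: (70−1)·3737.66² = 69·13970102.2756 = 963937057.0164
2: (29−1)·21599.10² = 28·466521120.81 = 13062591382.68
3: (107−1)·18363.46² = 106·337216663.1716 = 35744966296.1896
4: (18−1)·17803.12² = 17·316951081.7344 = 5388168389.4848
Numerator = 55159663125.3708; denominator = Σ(nₕ−1) = 220.
s²ₚ = 55159663125.3708/220 = 250725741.479... → 250725741.5.

250725741.5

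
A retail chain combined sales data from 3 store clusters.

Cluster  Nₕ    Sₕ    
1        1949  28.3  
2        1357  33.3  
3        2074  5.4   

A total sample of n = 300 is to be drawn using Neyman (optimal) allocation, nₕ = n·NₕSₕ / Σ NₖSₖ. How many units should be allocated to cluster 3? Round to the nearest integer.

1: NₕSₕ = 1949·28.3 = 55156.7
2: NₕSₕ = 1357·33.3 = 45188.1
3: NₕSₕ = 2074·5.4 = 11199.6
Σ NₕSₕ = 111544.4.
n_3 = 300·11199.6/111544.4 = 30.121... → 30.

30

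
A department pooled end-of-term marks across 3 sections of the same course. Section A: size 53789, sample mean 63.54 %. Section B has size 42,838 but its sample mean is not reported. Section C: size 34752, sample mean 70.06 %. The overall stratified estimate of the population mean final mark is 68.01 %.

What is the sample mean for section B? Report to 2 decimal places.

71.96

Σ Nₕx̄ₕ = N·μ, so 42838·x̄_B = 131379·68.01 − (53789·63.54 + 34752·70.06).
= 8935085.79 − 5852478.18 = 3082607.61.
x̄_B = 3082607.61 / 42838 = 71.9597... → 71.96.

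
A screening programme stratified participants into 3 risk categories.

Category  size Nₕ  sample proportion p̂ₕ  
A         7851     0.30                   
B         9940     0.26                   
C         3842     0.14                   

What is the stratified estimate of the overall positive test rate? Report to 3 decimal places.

0.253

Wₕ = Nₕ/N with N = 21633: 0.3629, 0.4595, 0.1776.
p̂_st = 0.3629·0.30 + 0.4595·0.26 + 0.1776·0.14 ≈ 0.25320... → 0.253.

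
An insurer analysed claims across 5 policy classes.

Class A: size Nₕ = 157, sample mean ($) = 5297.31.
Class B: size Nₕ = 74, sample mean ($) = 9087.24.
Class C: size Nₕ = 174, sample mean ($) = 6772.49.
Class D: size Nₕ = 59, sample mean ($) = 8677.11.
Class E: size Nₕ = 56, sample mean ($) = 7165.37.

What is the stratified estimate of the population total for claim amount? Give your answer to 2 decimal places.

A: 157·5297.31 = 831677.67
B: 74·9087.24 = 672455.76
C: 174·6772.49 = 1178413.26
D: 59·8677.11 = 511949.49
E: 56·7165.37 = 401260.72
τ̂ = Σ Nₕx̄ₕ = 3595756.90.

3595756.90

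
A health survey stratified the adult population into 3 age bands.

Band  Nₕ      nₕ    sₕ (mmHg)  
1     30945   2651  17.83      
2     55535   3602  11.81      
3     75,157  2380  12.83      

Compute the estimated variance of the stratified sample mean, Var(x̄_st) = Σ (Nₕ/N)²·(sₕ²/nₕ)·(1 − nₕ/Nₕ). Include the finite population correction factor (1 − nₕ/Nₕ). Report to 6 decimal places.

N = 161637. Term for each stratum: Wₕ²sₕ²/nₕ·(1−nₕ/Nₕ).
Var(x̄_st) = 0.004018799 + 0.004274494 + 0.014479660 = 0.022772953 → 0.022773.

0.022773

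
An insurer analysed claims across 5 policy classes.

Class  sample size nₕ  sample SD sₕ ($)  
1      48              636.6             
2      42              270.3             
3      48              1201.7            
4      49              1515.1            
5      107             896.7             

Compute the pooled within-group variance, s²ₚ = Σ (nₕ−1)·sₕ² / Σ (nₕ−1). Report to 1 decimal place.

987306.2

1: (48−1)·636.6² = 47·405259.56 = 19047199.32
2: (42−1)·270.3² = 41·73062.09 = 2995545.69
3: (48−1)·1201.7² = 47·1444082.89 = 67871895.83
4: (49−1)·1515.1² = 48·2295528.01 = 110185344.48
5: (107−1)·896.7² = 106·804070.89 = 85231514.34
Numerator = 285331499.66; denominator = Σ(nₕ−1) = 289.
s²ₚ = 285331499.66/289 = 987306.227... → 987306.2.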